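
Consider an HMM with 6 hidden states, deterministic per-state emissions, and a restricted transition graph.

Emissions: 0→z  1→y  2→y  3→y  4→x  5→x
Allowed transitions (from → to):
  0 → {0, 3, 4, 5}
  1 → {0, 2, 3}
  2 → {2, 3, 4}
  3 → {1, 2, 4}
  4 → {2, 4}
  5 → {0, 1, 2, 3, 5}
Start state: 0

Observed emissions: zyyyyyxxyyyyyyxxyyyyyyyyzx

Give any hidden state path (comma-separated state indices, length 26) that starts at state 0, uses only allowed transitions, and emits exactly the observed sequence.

  pos 0: z in {0}, choose 0; start
  pos 1: y in {1,2,3}, choose 3; 0->3 ok
  pos 2: y in {1,2,3}, choose 2; 3->2 ok
  pos 3: y in {1,2,3}, choose 2; 2->2 ok
  pos 4: y in {1,2,3}, choose 2; 2->2 ok
  pos 5: y in {1,2,3}, choose 2; 2->2 ok
  pos 6: x in {4,5}, choose 4; 2->4 ok
  pos 7: x in {4,5}, choose 4; 4->4 ok
  pos 8: y in {1,2,3}, choose 2; 4->2 ok
  pos 9: y in {1,2,3}, choose 2; 2->2 ok
  pos 10: y in {1,2,3}, choose 2; 2->2 ok
  pos 11: y in {1,2,3}, choose 2; 2->2 ok
  pos 12: y in {1,2,3}, choose 2; 2->2 ok
  pos 13: y in {1,2,3}, choose 3; 2->3 ok
  pos 14: x in {4,5}, choose 4; 3->4 ok
  pos 15: x in {4,5}, choose 4; 4->4 ok
  pos 16: y in {1,2,3}, choose 2; 4->2 ok
  pos 17: y in {1,2,3}, choose 3; 2->3 ok
  pos 18: y in {1,2,3}, choose 1; 3->1 ok
  pos 19: y in {1,2,3}, choose 3; 1->3 ok
  pos 20: y in {1,2,3}, choose 2; 3->2 ok
  pos 21: y in {1,2,3}, choose 2; 2->2 ok
  pos 22: y in {1,2,3}, choose 3; 2->3 ok
  pos 23: y in {1,2,3}, choose 1; 3->1 ok
  pos 24: z in {0}, choose 0; 1->0 ok
  pos 25: x in {4,5}, choose 5; 0->5 ok

0,3,2,2,2,2,4,4,2,2,2,2,2,3,4,4,2,3,1,3,2,2,3,1,0,5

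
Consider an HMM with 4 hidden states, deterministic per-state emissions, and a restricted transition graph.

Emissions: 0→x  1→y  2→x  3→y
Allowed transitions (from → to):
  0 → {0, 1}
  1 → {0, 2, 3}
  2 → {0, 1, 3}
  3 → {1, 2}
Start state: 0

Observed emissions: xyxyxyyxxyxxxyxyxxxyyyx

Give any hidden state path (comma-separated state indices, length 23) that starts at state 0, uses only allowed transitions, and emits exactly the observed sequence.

0,1,0,1,2,3,1,0,0,1,2,0,0,1,2,1,0,0,0,1,3,1,0

  0: obs=x cand={0,2} pick 0 [start]
  1: obs=y cand={1,3} pick 1 [0->1 ok]
  2: obs=x cand={0,2} pick 0 [1->0 ok]
  3: obs=y cand={1,3} pick 1 [0->1 ok]
  4: obs=x cand={0,2} pick 2 [1->2 ok]
  5: obs=y cand={1,3} pick 3 [2->3 ok]
  6: obs=y cand={1,3} pick 1 [3->1 ok]
  7: obs=x cand={0,2} pick 0 [1->0 ok]
  8: obs=x cand={0,2} pick 0 [0->0 ok]
  9: obs=y cand={1,3} pick 1 [0->1 ok]
  10: obs=x cand={0,2} pick 2 [1->2 ok]
  11: obs=x cand={0,2} pick 0 [2->0 ok]
  12: obs=x cand={0,2} pick 0 [0->0 ok]
  13: obs=y cand={1,3} pick 1 [0->1 ok]
  14: obs=x cand={0,2} pick 2 [1->2 ok]
  15: obs=y cand={1,3} pick 1 [2->1 ok]
  16: obs=x cand={0,2} pick 0 [1->0 ok]
  17: obs=x cand={0,2} pick 0 [0->0 ok]
  18: obs=x cand={0,2} pick 0 [0->0 ok]
  19: obs=y cand={1,3} pick 1 [0->1 ok]
  20: obs=y cand={1,3} pick 3 [1->3 ok]
  21: obs=y cand={1,3} pick 1 [3->1 ok]
  22: obs=x cand={0,2} pick 0 [1->0 ok]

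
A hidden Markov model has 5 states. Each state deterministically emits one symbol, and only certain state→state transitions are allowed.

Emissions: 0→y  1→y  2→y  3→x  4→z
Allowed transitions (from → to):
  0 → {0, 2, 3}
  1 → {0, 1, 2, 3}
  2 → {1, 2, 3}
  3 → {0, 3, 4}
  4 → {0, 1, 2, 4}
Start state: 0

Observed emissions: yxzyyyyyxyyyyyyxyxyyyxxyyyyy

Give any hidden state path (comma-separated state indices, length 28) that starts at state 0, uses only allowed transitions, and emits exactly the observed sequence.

  [0] y  {0,1,2}  => 0  start
  [1] x  {3}  => 3  0->3 ok
  [2] z  {4}  => 4  3->4 ok
  [3] y  {0,1,2}  => 2  4->2 ok
  [4] y  {0,1,2}  => 1  2->1 ok
  [5] y  {0,1,2}  => 0  1->0 ok
  [6] y  {0,1,2}  => 2  0->2 ok
  [7] y  {0,1,2}  => 2  2->2 ok
  [8] x  {3}  => 3  2->3 ok
  [9] y  {0,1,2}  => 0  3->0 ok
  [10] y  {0,1,2}  => 2  0->2 ok
  [11] y  {0,1,2}  => 1  2->1 ok
  [12] y  {0,1,2}  => 2  1->2 ok
  [13] y  {0,1,2}  => 1  2->1 ok
  [14] y  {0,1,2}  => 1  1->1 ok
  [15] x  {3}  => 3  1->3 ok
  [16] y  {0,1,2}  => 0  3->0 ok
  [17] x  {3}  => 3  0->3 ok
  [18] y  {0,1,2}  => 0  3->0 ok
  [19] y  {0,1,2}  => 2  0->2 ok
  [20] y  {0,1,2}  => 1  2->1 ok
  [21] x  {3}  => 3  1->3 ok
  [22] x  {3}  => 3  3->3 ok
  [23] y  {0,1,2}  => 0  3->0 ok
  [24] y  {0,1,2}  => 2  0->2 ok
  [25] y  {0,1,2}  => 2  2->2 ok
  [26] y  {0,1,2}  => 2  2->2 ok
  [27] y  {0,1,2}  => 2  2->2 ok

0,3,4,2,1,0,2,2,3,0,2,1,2,1,1,3,0,3,0,2,1,3,3,0,2,2,2,2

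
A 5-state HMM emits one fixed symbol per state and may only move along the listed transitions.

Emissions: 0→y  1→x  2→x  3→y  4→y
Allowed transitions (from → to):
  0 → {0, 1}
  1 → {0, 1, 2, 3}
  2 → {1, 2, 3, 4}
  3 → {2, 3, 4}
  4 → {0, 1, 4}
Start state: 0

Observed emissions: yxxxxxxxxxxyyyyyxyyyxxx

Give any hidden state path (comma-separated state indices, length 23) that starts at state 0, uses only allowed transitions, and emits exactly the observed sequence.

  0: obs=y cand={0,3,4} pick 0 [start]
  1: obs=x cand={1,2} pick 1 [0->1 ok]
  2: obs=x cand={1,2} pick 1 [1->1 ok]
  3: obs=x cand={1,2} pick 1 [1->1 ok]
  4: obs=x cand={1,2} pick 2 [1->2 ok]
  5: obs=x cand={1,2} pick 1 [2->1 ok]
  6: obs=x cand={1,2} pick 2 [1->2 ok]
  7: obs=x cand={1,2} pick 2 [2->2 ok]
  8: obs=x cand={1,2} pick 2 [2->2 ok]
  9: obs=x cand={1,2} pick 1 [2->1 ok]
  10: obs=x cand={1,2} pick 2 [1->2 ok]
  11: obs=y cand={0,3,4} pick 3 [2->3 ok]
  12: obs=y cand={0,3,4} pick 4 [3->4 ok]
  13: obs=y cand={0,3,4} pick 0 [4->0 ok]
  14: obs=y cand={0,3,4} pick 0 [0->0 ok]
  15: obs=y cand={0,3,4} pick 0 [0->0 ok]
  16: obs=x cand={1,2} pick 1 [0->1 ok]
  17: obs=y cand={0,3,4} pick 3 [1->3 ok]
  18: obs=y cand={0,3,4} pick 3 [3->3 ok]
  19: obs=y cand={0,3,4} pick 3 [3->3 ok]
  20: obs=x cand={1,2} pick 2 [3->2 ok]
  21: obs=x cand={1,2} pick 2 [2->2 ok]
  22: obs=x cand={1,2} pick 1 [2->1 ok]

0,1,1,1,2,1,2,2,2,1,2,3,4,0,0,0,1,3,3,3,2,2,1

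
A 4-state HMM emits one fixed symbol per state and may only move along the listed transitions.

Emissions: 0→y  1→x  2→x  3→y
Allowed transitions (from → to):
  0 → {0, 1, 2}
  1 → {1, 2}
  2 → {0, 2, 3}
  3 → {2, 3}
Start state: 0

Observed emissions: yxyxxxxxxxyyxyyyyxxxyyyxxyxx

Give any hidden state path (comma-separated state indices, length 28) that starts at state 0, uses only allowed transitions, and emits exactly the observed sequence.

0,2,0,1,1,1,1,2,2,2,0,0,2,3,3,3,3,2,2,2,0,0,0,1,2,0,1,2

  t0 'y' -> {0,3}, take 0 (start)
  t1 'x' -> {1,2}, take 2 (0->2 ok)
  t2 'y' -> {0,3}, take 0 (2->0 ok)
  t3 'x' -> {1,2}, take 1 (0->1 ok)
  t4 'x' -> {1,2}, take 1 (1->1 ok)
  t5 'x' -> {1,2}, take 1 (1->1 ok)
  t6 'x' -> {1,2}, take 1 (1->1 ok)
  t7 'x' -> {1,2}, take 2 (1->2 ok)
  t8 'x' -> {1,2}, take 2 (2->2 ok)
  t9 'x' -> {1,2}, take 2 (2->2 ok)
  t10 'y' -> {0,3}, take 0 (2->0 ok)
  t11 'y' -> {0,3}, take 0 (0->0 ok)
  t12 'x' -> {1,2}, take 2 (0->2 ok)
  t13 'y' -> {0,3}, take 3 (2->3 ok)
  t14 'y' -> {0,3}, take 3 (3->3 ok)
  t15 'y' -> {0,3}, take 3 (3->3 ok)
  t16 'y' -> {0,3}, take 3 (3->3 ok)
  t17 'x' -> {1,2}, take 2 (3->2 ok)
  t18 'x' -> {1,2}, take 2 (2->2 ok)
  t19 'x' -> {1,2}, take 2 (2->2 ok)
  t20 'y' -> {0,3}, take 0 (2->0 ok)
  t21 'y' -> {0,3}, take 0 (0->0 ok)
  t22 'y' -> {0,3}, take 0 (0->0 ok)
  t23 'x' -> {1,2}, take 1 (0->1 ok)
  t24 'x' -> {1,2}, take 2 (1->2 ok)
  t25 'y' -> {0,3}, take 0 (2->0 ok)
  t26 'x' -> {1,2}, take 1 (0->1 ok)
  t27 'x' -> {1,2}, take 2 (1->2 ok)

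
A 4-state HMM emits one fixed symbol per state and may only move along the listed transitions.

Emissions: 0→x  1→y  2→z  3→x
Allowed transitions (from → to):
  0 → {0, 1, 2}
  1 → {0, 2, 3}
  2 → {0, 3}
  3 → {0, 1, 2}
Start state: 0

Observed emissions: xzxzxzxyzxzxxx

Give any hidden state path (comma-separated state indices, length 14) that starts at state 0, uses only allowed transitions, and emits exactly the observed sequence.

  [0] x  {0,3}  => 0  start
  [1] z  {2}  => 2  0->2 ok
  [2] x  {0,3}  => 0  2->0 ok
  [3] z  {2}  => 2  0->2 ok
  [4] x  {0,3}  => 3  2->3 ok
  [5] z  {2}  => 2  3->2 ok
  [6] x  {0,3}  => 0  2->0 ok
  [7] y  {1}  => 1  0->1 ok
  [8] z  {2}  => 2  1->2 ok
  [9] x  {0,3}  => 0  2->0 ok
  [10] z  {2}  => 2  0->2 ok
  [11] x  {0,3}  => 0  2->0 ok
  [12] x  {0,3}  => 0  0->0 ok
  [13] x  {0,3}  => 0  0->0 ok

0,2,0,2,3,2,0,1,2,0,2,0,0,0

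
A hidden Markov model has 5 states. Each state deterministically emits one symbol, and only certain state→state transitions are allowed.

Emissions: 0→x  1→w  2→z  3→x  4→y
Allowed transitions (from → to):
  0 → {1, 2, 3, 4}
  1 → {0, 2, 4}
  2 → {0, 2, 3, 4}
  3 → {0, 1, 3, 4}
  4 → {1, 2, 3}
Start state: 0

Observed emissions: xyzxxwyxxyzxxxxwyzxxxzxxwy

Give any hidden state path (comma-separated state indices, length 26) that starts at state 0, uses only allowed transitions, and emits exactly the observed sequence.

  [0] x  {0,3}  => 0  start
  [1] y  {4}  => 4  0->4 ok
  [2] z  {2}  => 2  4->2 ok
  [3] x  {0,3}  => 0  2->0 ok
  [4] x  {0,3}  => 3  0->3 ok
  [5] w  {1}  => 1  3->1 ok
  [6] y  {4}  => 4  1->4 ok
  [7] x  {0,3}  => 3  4->3 ok
  [8] x  {0,3}  => 0  3->0 ok
  [9] y  {4}  => 4  0->4 ok
  [10] z  {2}  => 2  4->2 ok
  [11] x  {0,3}  => 3  2->3 ok
  [12] x  {0,3}  => 0  3->0 ok
  [13] x  {0,3}  => 3  0->3 ok
  [14] x  {0,3}  => 3  3->3 ok
  [15] w  {1}  => 1  3->1 ok
  [16] y  {4}  => 4  1->4 ok
  [17] z  {2}  => 2  4->2 ok
  [18] x  {0,3}  => 3  2->3 ok
  [19] x  {0,3}  => 3  3->3 ok
  [20] x  {0,3}  => 0  3->0 ok
  [21] z  {2}  => 2  0->2 ok
  [22] x  {0,3}  => 3  2->3 ok
  [23] x  {0,3}  => 0  3->0 ok
  [24] w  {1}  => 1  0->1 ok
  [25] y  {4}  => 4  1->4 ok

0,4,2,0,3,1,4,3,0,4,2,3,0,3,3,1,4,2,3,3,0,2,3,0,1,4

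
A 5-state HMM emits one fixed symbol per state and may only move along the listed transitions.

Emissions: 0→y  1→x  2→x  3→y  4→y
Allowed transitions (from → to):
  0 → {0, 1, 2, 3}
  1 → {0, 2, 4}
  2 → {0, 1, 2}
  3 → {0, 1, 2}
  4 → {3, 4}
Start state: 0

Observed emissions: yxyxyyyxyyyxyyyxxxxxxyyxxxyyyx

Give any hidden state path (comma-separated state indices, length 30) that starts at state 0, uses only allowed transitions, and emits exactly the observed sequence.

  pos 0: y in {0,3,4}, choose 0; start
  pos 1: x in {1,2}, choose 1; 0->1 ok
  pos 2: y in {0,3,4}, choose 0; 1->0 ok
  pos 3: x in {1,2}, choose 1; 0->1 ok
  pos 4: y in {0,3,4}, choose 0; 1->0 ok
  pos 5: y in {0,3,4}, choose 3; 0->3 ok
  pos 6: y in {0,3,4}, choose 0; 3->0 ok
  pos 7: x in {1,2}, choose 1; 0->1 ok
  pos 8: y in {0,3,4}, choose 4; 1->4 ok
  pos 9: y in {0,3,4}, choose 4; 4->4 ok
  pos 10: y in {0,3,4}, choose 3; 4->3 ok
  pos 11: x in {1,2}, choose 2; 3->2 ok
  pos 12: y in {0,3,4}, choose 0; 2->0 ok
  pos 13: y in {0,3,4}, choose 3; 0->3 ok
  pos 14: y in {0,3,4}, choose 0; 3->0 ok
  pos 15: x in {1,2}, choose 2; 0->2 ok
  pos 16: x in {1,2}, choose 2; 2->2 ok
  pos 17: x in {1,2}, choose 1; 2->1 ok
  pos 18: x in {1,2}, choose 2; 1->2 ok
  pos 19: x in {1,2}, choose 2; 2->2 ok
  pos 20: x in {1,2}, choose 1; 2->1 ok
  pos 21: y in {0,3,4}, choose 0; 1->0 ok
  pos 22: y in {0,3,4}, choose 0; 0->0 ok
  pos 23: x in {1,2}, choose 2; 0->2 ok
  pos 24: x in {1,2}, choose 1; 2->1 ok
  pos 25: x in {1,2}, choose 2; 1->2 ok
  pos 26: y in {0,3,4}, choose 0; 2->0 ok
  pos 27: y in {0,3,4}, choose 0; 0->0 ok
  pos 28: y in {0,3,4}, choose 3; 0->3 ok
  pos 29: x in {1,2}, choose 1; 3->1 ok

0,1,0,1,0,3,0,1,4,4,3,2,0,3,0,2,2,1,2,2,1,0,0,2,1,2,0,0,3,1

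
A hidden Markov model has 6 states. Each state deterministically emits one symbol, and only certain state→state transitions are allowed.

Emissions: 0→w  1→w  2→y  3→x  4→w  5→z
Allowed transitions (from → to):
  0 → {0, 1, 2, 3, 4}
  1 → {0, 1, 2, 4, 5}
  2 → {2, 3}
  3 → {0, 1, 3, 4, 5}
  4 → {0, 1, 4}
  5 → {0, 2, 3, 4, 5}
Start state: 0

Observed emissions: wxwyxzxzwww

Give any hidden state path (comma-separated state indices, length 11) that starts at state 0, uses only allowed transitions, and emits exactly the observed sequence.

0,3,1,2,3,5,3,5,4,4,4

  [0] w  {0,1,4}  => 0  start
  [1] x  {3}  => 3  0->3 ok
  [2] w  {0,1,4}  => 1  3->1 ok
  [3] y  {2}  => 2  1->2 ok
  [4] x  {3}  => 3  2->3 ok
  [5] z  {5}  => 5  3->5 ok
  [6] x  {3}  => 3  5->3 ok
  [7] z  {5}  => 5  3->5 ok
  [8] w  {0,1,4}  => 4  5->4 ok
  [9] w  {0,1,4}  => 4  4->4 ok
  [10] w  {0,1,4}  => 4  4->4 ok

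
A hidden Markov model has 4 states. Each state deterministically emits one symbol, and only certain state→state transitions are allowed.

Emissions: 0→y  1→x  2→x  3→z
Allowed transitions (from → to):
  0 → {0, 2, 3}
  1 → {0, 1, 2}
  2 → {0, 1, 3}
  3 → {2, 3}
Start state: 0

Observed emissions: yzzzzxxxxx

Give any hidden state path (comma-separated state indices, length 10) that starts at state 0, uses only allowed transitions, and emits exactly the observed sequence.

  pos 0: y in {0}, choose 0; start
  pos 1: z in {3}, choose 3; 0->3 ok
  pos 2: z in {3}, choose 3; 3->3 ok
  pos 3: z in {3}, choose 3; 3->3 ok
  pos 4: z in {3}, choose 3; 3->3 ok
  pos 5: x in {1,2}, choose 2; 3->2 ok
  pos 6: x in {1,2}, choose 1; 2->1 ok
  pos 7: x in {1,2}, choose 1; 1->1 ok
  pos 8: x in {1,2}, choose 1; 1->1 ok
  pos 9: x in {1,2}, choose 2; 1->2 ok

0,3,3,3,3,2,1,1,1,2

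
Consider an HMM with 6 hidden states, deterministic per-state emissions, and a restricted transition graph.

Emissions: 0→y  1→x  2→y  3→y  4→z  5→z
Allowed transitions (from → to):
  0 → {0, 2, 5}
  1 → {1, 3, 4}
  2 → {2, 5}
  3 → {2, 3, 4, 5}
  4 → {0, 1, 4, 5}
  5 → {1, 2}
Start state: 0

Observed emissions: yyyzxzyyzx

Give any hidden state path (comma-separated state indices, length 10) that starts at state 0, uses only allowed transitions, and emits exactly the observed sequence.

  [0] y  {0,2,3}  => 0  start
  [1] y  {0,2,3}  => 0  0->0 ok
  [2] y  {0,2,3}  => 2  0->2 ok
  [3] z  {4,5}  => 5  2->5 ok
  [4] x  {1}  => 1  5->1 ok
  [5] z  {4,5}  => 4  1->4 ok
  [6] y  {0,2,3}  => 0  4->0 ok
  [7] y  {0,2,3}  => 2  0->2 ok
  [8] z  {4,5}  => 5  2->5 ok
  [9] x  {1}  => 1  5->1 ok

0,0,2,5,1,4,0,2,5,1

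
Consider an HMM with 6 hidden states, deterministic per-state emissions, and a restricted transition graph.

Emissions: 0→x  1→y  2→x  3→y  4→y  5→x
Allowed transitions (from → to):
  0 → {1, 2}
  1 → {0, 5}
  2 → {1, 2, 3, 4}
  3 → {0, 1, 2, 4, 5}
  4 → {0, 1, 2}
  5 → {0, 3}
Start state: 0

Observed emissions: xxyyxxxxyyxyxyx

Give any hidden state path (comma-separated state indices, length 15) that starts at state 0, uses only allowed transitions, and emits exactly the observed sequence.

  t0 'x' -> {0,2,5}, take 0 (start)
  t1 'x' -> {0,2,5}, take 2 (0->2 ok)
  t2 'y' -> {1,3,4}, take 4 (2->4 ok)
  t3 'y' -> {1,3,4}, take 1 (4->1 ok)
  t4 'x' -> {0,2,5}, take 5 (1->5 ok)
  t5 'x' -> {0,2,5}, take 0 (5->0 ok)
  t6 'x' -> {0,2,5}, take 2 (0->2 ok)
  t7 'x' -> {0,2,5}, take 2 (2->2 ok)
  t8 'y' -> {1,3,4}, take 4 (2->4 ok)
  t9 'y' -> {1,3,4}, take 1 (4->1 ok)
  t10 'x' -> {0,2,5}, take 5 (1->5 ok)
  t11 'y' -> {1,3,4}, take 3 (5->3 ok)
  t12 'x' -> {0,2,5}, take 5 (3->5 ok)
  t13 'y' -> {1,3,4}, take 3 (5->3 ok)
  t14 'x' -> {0,2,5}, take 5 (3->5 ok)

0,2,4,1,5,0,2,2,4,1,5,3,5,3,5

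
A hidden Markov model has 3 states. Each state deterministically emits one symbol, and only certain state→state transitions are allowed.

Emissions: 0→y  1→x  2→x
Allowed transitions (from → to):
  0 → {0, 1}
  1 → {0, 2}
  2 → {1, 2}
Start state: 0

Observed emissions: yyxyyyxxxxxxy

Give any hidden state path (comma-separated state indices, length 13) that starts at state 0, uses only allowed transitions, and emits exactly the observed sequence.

0,0,1,0,0,0,1,2,2,2,2,1,0

  [0] y  {0}  => 0  start
  [1] y  {0}  => 0  0->0 ok
  [2] x  {1,2}  => 1  0->1 ok
  [3] y  {0}  => 0  1->0 ok
  [4] y  {0}  => 0  0->0 ok
  [5] y  {0}  => 0  0->0 ok
  [6] x  {1,2}  => 1  0->1 ok
  [7] x  {1,2}  => 2  1->2 ok
  [8] x  {1,2}  => 2  2->2 ok
  [9] x  {1,2}  => 2  2->2 ok
  [10] x  {1,2}  => 2  2->2 ok
  [11] x  {1,2}  => 1  2->1 ok
  [12] y  {0}  => 0  1->0 ok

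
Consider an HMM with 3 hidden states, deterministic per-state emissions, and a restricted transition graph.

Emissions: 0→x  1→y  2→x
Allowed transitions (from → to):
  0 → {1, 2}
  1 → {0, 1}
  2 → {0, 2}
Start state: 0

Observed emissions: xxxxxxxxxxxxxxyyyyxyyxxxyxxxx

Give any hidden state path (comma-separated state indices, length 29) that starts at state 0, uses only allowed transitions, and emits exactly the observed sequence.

0,2,0,2,2,0,2,2,2,2,0,2,2,0,1,1,1,1,0,1,1,0,2,0,1,0,2,2,2

  t0 'x' -> {0,2}, take 0 (start)
  t1 'x' -> {0,2}, take 2 (0->2 ok)
  t2 'x' -> {0,2}, take 0 (2->0 ok)
  t3 'x' -> {0,2}, take 2 (0->2 ok)
  t4 'x' -> {0,2}, take 2 (2->2 ok)
  t5 'x' -> {0,2}, take 0 (2->0 ok)
  t6 'x' -> {0,2}, take 2 (0->2 ok)
  t7 'x' -> {0,2}, take 2 (2->2 ok)
  t8 'x' -> {0,2}, take 2 (2->2 ok)
  t9 'x' -> {0,2}, take 2 (2->2 ok)
  t10 'x' -> {0,2}, take 0 (2->0 ok)
  t11 'x' -> {0,2}, take 2 (0->2 ok)
  t12 'x' -> {0,2}, take 2 (2->2 ok)
  t13 'x' -> {0,2}, take 0 (2->0 ok)
  t14 'y' -> {1}, take 1 (0->1 ok)
  t15 'y' -> {1}, take 1 (1->1 ok)
  t16 'y' -> {1}, take 1 (1->1 ok)
  t17 'y' -> {1}, take 1 (1->1 ok)
  t18 'x' -> {0,2}, take 0 (1->0 ok)
  t19 'y' -> {1}, take 1 (0->1 ok)
  t20 'y' -> {1}, take 1 (1->1 ok)
  t21 'x' -> {0,2}, take 0 (1->0 ok)
  t22 'x' -> {0,2}, take 2 (0->2 ok)
  t23 'x' -> {0,2}, take 0 (2->0 ok)
  t24 'y' -> {1}, take 1 (0->1 ok)
  t25 'x' -> {0,2}, take 0 (1->0 ok)
  t26 'x' -> {0,2}, take 2 (0->2 ok)
  t27 'x' -> {0,2}, take 2 (2->2 ok)
  t28 'x' -> {0,2}, take 2 (2->2 ok)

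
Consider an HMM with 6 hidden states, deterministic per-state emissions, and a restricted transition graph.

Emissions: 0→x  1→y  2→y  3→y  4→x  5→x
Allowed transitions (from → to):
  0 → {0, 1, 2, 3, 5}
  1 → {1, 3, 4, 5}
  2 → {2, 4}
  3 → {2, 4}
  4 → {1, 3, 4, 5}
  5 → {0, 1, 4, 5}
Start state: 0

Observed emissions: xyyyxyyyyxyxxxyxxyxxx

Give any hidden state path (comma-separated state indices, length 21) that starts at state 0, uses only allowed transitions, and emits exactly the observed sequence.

  0: obs=x cand={0,4,5} pick 0 [start]
  1: obs=y cand={1,2,3} pick 3 [0->3 ok]
  2: obs=y cand={1,2,3} pick 2 [3->2 ok]
  3: obs=y cand={1,2,3} pick 2 [2->2 ok]
  4: obs=x cand={0,4,5} pick 4 [2->4 ok]
  5: obs=y cand={1,2,3} pick 1 [4->1 ok]
  6: obs=y cand={1,2,3} pick 3 [1->3 ok]
  7: obs=y cand={1,2,3} pick 2 [3->2 ok]
  8: obs=y cand={1,2,3} pick 2 [2->2 ok]
  9: obs=x cand={0,4,5} pick 4 [2->4 ok]
  10: obs=y cand={1,2,3} pick 1 [4->1 ok]
  11: obs=x cand={0,4,5} pick 4 [1->4 ok]
  12: obs=x cand={0,4,5} pick 4 [4->4 ok]
  13: obs=x cand={0,4,5} pick 4 [4->4 ok]
  14: obs=y cand={1,2,3} pick 3 [4->3 ok]
  15: obs=x cand={0,4,5} pick 4 [3->4 ok]
  16: obs=x cand={0,4,5} pick 5 [4->5 ok]
  17: obs=y cand={1,2,3} pick 1 [5->1 ok]
  18: obs=x cand={0,4,5} pick 5 [1->5 ok]
  19: obs=x cand={0,4,5} pick 0 [5->0 ok]
  20: obs=x cand={0,4,5} pick 0 [0->0 ok]

0,3,2,2,4,1,3,2,2,4,1,4,4,4,3,4,5,1,5,0,0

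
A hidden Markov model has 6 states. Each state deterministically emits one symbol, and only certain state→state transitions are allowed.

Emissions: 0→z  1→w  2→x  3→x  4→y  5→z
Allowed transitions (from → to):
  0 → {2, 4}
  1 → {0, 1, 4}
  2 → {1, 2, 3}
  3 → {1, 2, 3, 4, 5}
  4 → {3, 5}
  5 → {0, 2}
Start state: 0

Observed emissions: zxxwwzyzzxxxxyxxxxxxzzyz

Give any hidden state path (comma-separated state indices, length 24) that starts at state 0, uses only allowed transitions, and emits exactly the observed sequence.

0,2,3,1,1,0,4,5,0,2,3,3,3,4,3,3,3,3,3,3,5,0,4,5

  [0] z  {0,5}  => 0  start
  [1] x  {2,3}  => 2  0->2 ok
  [2] x  {2,3}  => 3  2->3 ok
  [3] w  {1}  => 1  3->1 ok
  [4] w  {1}  => 1  1->1 ok
  [5] z  {0,5}  => 0  1->0 ok
  [6] y  {4}  => 4  0->4 ok
  [7] z  {0,5}  => 5  4->5 ok
  [8] z  {0,5}  => 0  5->0 ok
  [9] x  {2,3}  => 2  0->2 ok
  [10] x  {2,3}  => 3  2->3 ok
  [11] x  {2,3}  => 3  3->3 ok
  [12] x  {2,3}  => 3  3->3 ok
  [13] y  {4}  => 4  3->4 ok
  [14] x  {2,3}  => 3  4->3 ok
  [15] x  {2,3}  => 3  3->3 ok
  [16] x  {2,3}  => 3  3->3 ok
  [17] x  {2,3}  => 3  3->3 ok
  [18] x  {2,3}  => 3  3->3 ok
  [19] x  {2,3}  => 3  3->3 ok
  [20] z  {0,5}  => 5  3->5 ok
  [21] z  {0,5}  => 0  5->0 ok
  [22] y  {4}  => 4  0->4 ok
  [23] z  {0,5}  => 5  4->5 ok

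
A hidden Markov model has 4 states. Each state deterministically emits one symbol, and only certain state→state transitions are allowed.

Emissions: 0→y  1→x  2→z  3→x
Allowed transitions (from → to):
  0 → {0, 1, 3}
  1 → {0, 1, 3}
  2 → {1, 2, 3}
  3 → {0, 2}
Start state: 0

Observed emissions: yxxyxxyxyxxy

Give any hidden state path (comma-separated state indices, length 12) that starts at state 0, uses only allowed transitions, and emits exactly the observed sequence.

0,1,1,0,1,1,0,3,0,1,3,0

  [0] y  {0}  => 0  start
  [1] x  {1,3}  => 1  0->1 ok
  [2] x  {1,3}  => 1  1->1 ok
  [3] y  {0}  => 0  1->0 ok
  [4] x  {1,3}  => 1  0->1 ok
  [5] x  {1,3}  => 1  1->1 ok
  [6] y  {0}  => 0  1->0 ok
  [7] x  {1,3}  => 3  0->3 ok
  [8] y  {0}  => 0  3->0 ok
  [9] x  {1,3}  => 1  0->1 ok
  [10] x  {1,3}  => 3  1->3 ok
  [11] y  {0}  => 0  3->0 ok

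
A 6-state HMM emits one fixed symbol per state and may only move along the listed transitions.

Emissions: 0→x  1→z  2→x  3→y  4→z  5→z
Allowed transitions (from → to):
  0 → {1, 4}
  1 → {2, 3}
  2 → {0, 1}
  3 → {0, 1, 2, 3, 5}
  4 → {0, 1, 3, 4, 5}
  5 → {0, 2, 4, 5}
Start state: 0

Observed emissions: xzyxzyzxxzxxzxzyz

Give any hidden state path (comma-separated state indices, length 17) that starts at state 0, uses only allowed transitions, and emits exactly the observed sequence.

0,4,3,2,1,3,5,2,0,1,2,0,1,2,1,3,1

  t0 'x' -> {0,2}, take 0 (start)
  t1 'z' -> {1,4,5}, take 4 (0->4 ok)
  t2 'y' -> {3}, take 3 (4->3 ok)
  t3 'x' -> {0,2}, take 2 (3->2 ok)
  t4 'z' -> {1,4,5}, take 1 (2->1 ok)
  t5 'y' -> {3}, take 3 (1->3 ok)
  t6 'z' -> {1,4,5}, take 5 (3->5 ok)
  t7 'x' -> {0,2}, take 2 (5->2 ok)
  t8 'x' -> {0,2}, take 0 (2->0 ok)
  t9 'z' -> {1,4,5}, take 1 (0->1 ok)
  t10 'x' -> {0,2}, take 2 (1->2 ok)
  t11 'x' -> {0,2}, take 0 (2->0 ok)
  t12 'z' -> {1,4,5}, take 1 (0->1 ok)
  t13 'x' -> {0,2}, take 2 (1->2 ok)
  t14 'z' -> {1,4,5}, take 1 (2->1 ok)
  t15 'y' -> {3}, take 3 (1->3 ok)
  t16 'z' -> {1,4,5}, take 1 (3->1 ok)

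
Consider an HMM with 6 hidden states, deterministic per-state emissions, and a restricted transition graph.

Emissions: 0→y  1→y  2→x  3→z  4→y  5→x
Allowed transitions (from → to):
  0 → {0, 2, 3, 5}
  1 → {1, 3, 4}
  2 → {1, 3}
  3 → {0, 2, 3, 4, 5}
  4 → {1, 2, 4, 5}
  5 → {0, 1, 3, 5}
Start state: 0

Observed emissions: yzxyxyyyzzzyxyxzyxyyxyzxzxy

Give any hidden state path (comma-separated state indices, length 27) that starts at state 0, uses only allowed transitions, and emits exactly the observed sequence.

0,3,5,0,5,1,4,1,3,3,3,0,5,0,2,3,4,5,0,0,2,1,3,5,3,5,0

  pos 0: y in {0,1,4}, choose 0; start
  pos 1: z in {3}, choose 3; 0->3 ok
  pos 2: x in {2,5}, choose 5; 3->5 ok
  pos 3: y in {0,1,4}, choose 0; 5->0 ok
  pos 4: x in {2,5}, choose 5; 0->5 ok
  pos 5: y in {0,1,4}, choose 1; 5->1 ok
  pos 6: y in {0,1,4}, choose 4; 1->4 ok
  pos 7: y in {0,1,4}, choose 1; 4->1 ok
  pos 8: z in {3}, choose 3; 1->3 ok
  pos 9: z in {3}, choose 3; 3->3 ok
  pos 10: z in {3}, choose 3; 3->3 ok
  pos 11: y in {0,1,4}, choose 0; 3->0 ok
  pos 12: x in {2,5}, choose 5; 0->5 ok
  pos 13: y in {0,1,4}, choose 0; 5->0 ok
  pos 14: x in {2,5}, choose 2; 0->2 ok
  pos 15: z in {3}, choose 3; 2->3 ok
  pos 16: y in {0,1,4}, choose 4; 3->4 ok
  pos 17: x in {2,5}, choose 5; 4->5 ok
  pos 18: y in {0,1,4}, choose 0; 5->0 ok
  pos 19: y in {0,1,4}, choose 0; 0->0 ok
  pos 20: x in {2,5}, choose 2; 0->2 ok
  pos 21: y in {0,1,4}, choose 1; 2->1 ok
  pos 22: z in {3}, choose 3; 1->3 ok
  pos 23: x in {2,5}, choose 5; 3->5 ok
  pos 24: z in {3}, choose 3; 5->3 ok
  pos 25: x in {2,5}, choose 5; 3->5 ok
  pos 26: y in {0,1,4}, choose 0; 5->0 ok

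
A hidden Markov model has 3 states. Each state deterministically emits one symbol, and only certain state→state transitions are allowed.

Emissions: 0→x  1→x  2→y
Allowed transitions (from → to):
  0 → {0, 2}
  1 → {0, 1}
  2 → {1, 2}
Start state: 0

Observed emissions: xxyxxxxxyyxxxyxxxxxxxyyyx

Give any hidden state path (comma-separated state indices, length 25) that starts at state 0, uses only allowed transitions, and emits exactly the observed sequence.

  t0 'x' -> {0,1}, take 0 (start)
  t1 'x' -> {0,1}, take 0 (0->0 ok)
  t2 'y' -> {2}, take 2 (0->2 ok)
  t3 'x' -> {0,1}, take 1 (2->1 ok)
  t4 'x' -> {0,1}, take 1 (1->1 ok)
  t5 'x' -> {0,1}, take 1 (1->1 ok)
  t6 'x' -> {0,1}, take 0 (1->0 ok)
  t7 'x' -> {0,1}, take 0 (0->0 ok)
  t8 'y' -> {2}, take 2 (0->2 ok)
  t9 'y' -> {2}, take 2 (2->2 ok)
  t10 'x' -> {0,1}, take 1 (2->1 ok)
  t11 'x' -> {0,1}, take 0 (1->0 ok)
  t12 'x' -> {0,1}, take 0 (0->0 ok)
  t13 'y' -> {2}, take 2 (0->2 ok)
  t14 'x' -> {0,1}, take 1 (2->1 ok)
  t15 'x' -> {0,1}, take 1 (1->1 ok)
  t16 'x' -> {0,1}, take 1 (1->1 ok)
  t17 'x' -> {0,1}, take 1 (1->1 ok)
  t18 'x' -> {0,1}, take 0 (1->0 ok)
  t19 'x' -> {0,1}, take 0 (0->0 ok)
  t20 'x' -> {0,1}, take 0 (0->0 ok)
  t21 'y' -> {2}, take 2 (0->2 ok)
  t22 'y' -> {2}, take 2 (2->2 ok)
  t23 'y' -> {2}, take 2 (2->2 ok)
  t24 'x' -> {0,1}, take 1 (2->1 ok)

0,0,2,1,1,1,0,0,2,2,1,0,0,2,1,1,1,1,0,0,0,2,2,2,1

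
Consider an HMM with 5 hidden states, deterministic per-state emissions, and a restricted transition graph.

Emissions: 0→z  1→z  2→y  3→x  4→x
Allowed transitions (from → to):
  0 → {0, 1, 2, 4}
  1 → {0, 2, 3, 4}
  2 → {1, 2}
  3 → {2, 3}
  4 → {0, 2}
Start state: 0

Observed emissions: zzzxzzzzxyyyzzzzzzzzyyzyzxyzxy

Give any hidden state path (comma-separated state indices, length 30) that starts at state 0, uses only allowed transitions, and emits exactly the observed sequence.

0,0,0,4,0,0,0,1,4,2,2,2,1,0,0,0,0,0,0,0,2,2,1,2,1,4,2,1,4,2

  0: obs=z cand={0,1} pick 0 [start]
  1: obs=z cand={0,1} pick 0 [0->0 ok]
  2: obs=z cand={0,1} pick 0 [0->0 ok]
  3: obs=x cand={3,4} pick 4 [0->4 ok]
  4: obs=z cand={0,1} pick 0 [4->0 ok]
  5: obs=z cand={0,1} pick 0 [0->0 ok]
  6: obs=z cand={0,1} pick 0 [0->0 ok]
  7: obs=z cand={0,1} pick 1 [0->1 ok]
  8: obs=x cand={3,4} pick 4 [1->4 ok]
  9: obs=y cand={2} pick 2 [4->2 ok]
  10: obs=y cand={2} pick 2 [2->2 ok]
  11: obs=y cand={2} pick 2 [2->2 ok]
  12: obs=z cand={0,1} pick 1 [2->1 ok]
  13: obs=z cand={0,1} pick 0 [1->0 ok]
  14: obs=z cand={0,1} pick 0 [0->0 ok]
  15: obs=z cand={0,1} pick 0 [0->0 ok]
  16: obs=z cand={0,1} pick 0 [0->0 ok]
  17: obs=z cand={0,1} pick 0 [0->0 ok]
  18: obs=z cand={0,1} pick 0 [0->0 ok]
  19: obs=z cand={0,1} pick 0 [0->0 ok]
  20: obs=y cand={2} pick 2 [0->2 ok]
  21: obs=y cand={2} pick 2 [2->2 ok]
  22: obs=z cand={0,1} pick 1 [2->1 ok]
  23: obs=y cand={2} pick 2 [1->2 ok]
  24: obs=z cand={0,1} pick 1 [2->1 ok]
  25: obs=x cand={3,4} pick 4 [1->4 ok]
  26: obs=y cand={2} pick 2 [4->2 ok]
  27: obs=z cand={0,1} pick 1 [2->1 ok]
  28: obs=x cand={3,4} pick 4 [1->4 ok]
  29: obs=y cand={2} pick 2 [4->2 ok]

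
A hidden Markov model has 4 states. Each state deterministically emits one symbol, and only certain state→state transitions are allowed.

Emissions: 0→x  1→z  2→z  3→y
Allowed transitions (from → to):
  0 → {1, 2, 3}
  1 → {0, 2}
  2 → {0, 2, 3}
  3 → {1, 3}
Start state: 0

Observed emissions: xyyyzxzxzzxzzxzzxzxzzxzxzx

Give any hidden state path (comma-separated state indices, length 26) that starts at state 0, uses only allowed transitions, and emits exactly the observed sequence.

  0: obs=x cand={0} pick 0 [start]
  1: obs=y cand={3} pick 3 [0->3 ok]
  2: obs=y cand={3} pick 3 [3->3 ok]
  3: obs=y cand={3} pick 3 [3->3 ok]
  4: obs=z cand={1,2} pick 1 [3->1 ok]
  5: obs=x cand={0} pick 0 [1->0 ok]
  6: obs=z cand={1,2} pick 2 [0->2 ok]
  7: obs=x cand={0} pick 0 [2->0 ok]
  8: obs=z cand={1,2} pick 2 [0->2 ok]
  9: obs=z cand={1,2} pick 2 [2->2 ok]
  10: obs=x cand={0} pick 0 [2->0 ok]
  11: obs=z cand={1,2} pick 1 [0->1 ok]
  12: obs=z cand={1,2} pick 2 [1->2 ok]
  13: obs=x cand={0} pick 0 [2->0 ok]
  14: obs=z cand={1,2} pick 2 [0->2 ok]
  15: obs=z cand={1,2} pick 2 [2->2 ok]
  16: obs=x cand={0} pick 0 [2->0 ok]
  17: obs=z cand={1,2} pick 2 [0->2 ok]
  18: obs=x cand={0} pick 0 [2->0 ok]
  19: obs=z cand={1,2} pick 1 [0->1 ok]
  20: obs=z cand={1,2} pick 2 [1->2 ok]
  21: obs=x cand={0} pick 0 [2->0 ok]
  22: obs=z cand={1,2} pick 1 [0->1 ok]
  23: obs=x cand={0} pick 0 [1->0 ok]
  24: obs=z cand={1,2} pick 1 [0->1 ok]
  25: obs=x cand={0} pick 0 [1->0 ok]

0,3,3,3,1,0,2,0,2,2,0,1,2,0,2,2,0,2,0,1,2,0,1,0,1,0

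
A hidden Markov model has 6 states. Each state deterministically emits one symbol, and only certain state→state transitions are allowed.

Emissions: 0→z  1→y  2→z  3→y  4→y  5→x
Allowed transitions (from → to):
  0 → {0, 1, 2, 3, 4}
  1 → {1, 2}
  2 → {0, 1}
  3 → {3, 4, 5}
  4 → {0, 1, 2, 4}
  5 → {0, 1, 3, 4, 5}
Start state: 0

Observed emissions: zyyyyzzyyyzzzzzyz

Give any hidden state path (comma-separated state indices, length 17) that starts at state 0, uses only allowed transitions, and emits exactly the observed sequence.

0,3,3,4,4,0,0,1,1,1,2,0,0,0,2,1,2

  pos 0: z in {0,2}, choose 0; start
  pos 1: y in {1,3,4}, choose 3; 0->3 ok
  pos 2: y in {1,3,4}, choose 3; 3->3 ok
  pos 3: y in {1,3,4}, choose 4; 3->4 ok
  pos 4: y in {1,3,4}, choose 4; 4->4 ok
  pos 5: z in {0,2}, choose 0; 4->0 ok
  pos 6: z in {0,2}, choose 0; 0->0 ok
  pos 7: y in {1,3,4}, choose 1; 0->1 ok
  pos 8: y in {1,3,4}, choose 1; 1->1 ok
  pos 9: y in {1,3,4}, choose 1; 1->1 ok
  pos 10: z in {0,2}, choose 2; 1->2 ok
  pos 11: z in {0,2}, choose 0; 2->0 ok
  pos 12: z in {0,2}, choose 0; 0->0 ok
  pos 13: z in {0,2}, choose 0; 0->0 ok
  pos 14: z in {0,2}, choose 2; 0->2 ok
  pos 15: y in {1,3,4}, choose 1; 2->1 ok
  pos 16: z in {0,2}, choose 2; 1->2 ok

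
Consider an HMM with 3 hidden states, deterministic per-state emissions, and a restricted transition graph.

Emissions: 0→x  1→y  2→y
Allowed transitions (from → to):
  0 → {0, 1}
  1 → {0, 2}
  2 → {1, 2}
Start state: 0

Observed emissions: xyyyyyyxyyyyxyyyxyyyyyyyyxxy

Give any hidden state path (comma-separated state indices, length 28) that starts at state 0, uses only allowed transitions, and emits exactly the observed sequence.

  t0 'x' -> {0}, take 0 (start)
  t1 'y' -> {1,2}, take 1 (0->1 ok)
  t2 'y' -> {1,2}, take 2 (1->2 ok)
  t3 'y' -> {1,2}, take 1 (2->1 ok)
  t4 'y' -> {1,2}, take 2 (1->2 ok)
  t5 'y' -> {1,2}, take 2 (2->2 ok)
  t6 'y' -> {1,2}, take 1 (2->1 ok)
  t7 'x' -> {0}, take 0 (1->0 ok)
  t8 'y' -> {1,2}, take 1 (0->1 ok)
  t9 'y' -> {1,2}, take 2 (1->2 ok)
  t10 'y' -> {1,2}, take 2 (2->2 ok)
  t11 'y' -> {1,2}, take 1 (2->1 ok)
  t12 'x' -> {0}, take 0 (1->0 ok)
  t13 'y' -> {1,2}, take 1 (0->1 ok)
  t14 'y' -> {1,2}, take 2 (1->2 ok)
  t15 'y' -> {1,2}, take 1 (2->1 ok)
  t16 'x' -> {0}, take 0 (1->0 ok)
  t17 'y' -> {1,2}, take 1 (0->1 ok)
  t18 'y' -> {1,2}, take 2 (1->2 ok)
  t19 'y' -> {1,2}, take 2 (2->2 ok)
  t20 'y' -> {1,2}, take 1 (2->1 ok)
  t21 'y' -> {1,2}, take 2 (1->2 ok)
  t22 'y' -> {1,2}, take 2 (2->2 ok)
  t23 'y' -> {1,2}, take 2 (2->2 ok)
  t24 'y' -> {1,2}, take 1 (2->1 ok)
  t25 'x' -> {0}, take 0 (1->0 ok)
  t26 'x' -> {0}, take 0 (0->0 ok)
  t27 'y' -> {1,2}, take 1 (0->1 ok)

0,1,2,1,2,2,1,0,1,2,2,1,0,1,2,1,0,1,2,2,1,2,2,2,1,0,0,1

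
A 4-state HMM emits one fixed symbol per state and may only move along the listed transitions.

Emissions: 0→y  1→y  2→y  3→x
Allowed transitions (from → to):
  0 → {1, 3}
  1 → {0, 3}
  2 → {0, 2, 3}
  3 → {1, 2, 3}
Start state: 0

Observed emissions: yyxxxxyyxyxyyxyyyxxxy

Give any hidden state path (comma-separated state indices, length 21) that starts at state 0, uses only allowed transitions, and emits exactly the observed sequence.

  [0] y  {0,1,2}  => 0  start
  [1] y  {0,1,2}  => 1  0->1 ok
  [2] x  {3}  => 3  1->3 ok
  [3] x  {3}  => 3  3->3 ok
  [4] x  {3}  => 3  3->3 ok
  [5] x  {3}  => 3  3->3 ok
  [6] y  {0,1,2}  => 2  3->2 ok
  [7] y  {0,1,2}  => 2  2->2 ok
  [8] x  {3}  => 3  2->3 ok
  [9] y  {0,1,2}  => 1  3->1 ok
  [10] x  {3}  => 3  1->3 ok
  [11] y  {0,1,2}  => 1  3->1 ok
  [12] y  {0,1,2}  => 0  1->0 ok
  [13] x  {3}  => 3  0->3 ok
  [14] y  {0,1,2}  => 2  3->2 ok
  [15] y  {0,1,2}  => 0  2->0 ok
  [16] y  {0,1,2}  => 1  0->1 ok
  [17] x  {3}  => 3  1->3 ok
  [18] x  {3}  => 3  3->3 ok
  [19] x  {3}  => 3  3->3 ok
  [20] y  {0,1,2}  => 2  3->2 ok

0,1,3,3,3,3,2,2,3,1,3,1,0,3,2,0,1,3,3,3,2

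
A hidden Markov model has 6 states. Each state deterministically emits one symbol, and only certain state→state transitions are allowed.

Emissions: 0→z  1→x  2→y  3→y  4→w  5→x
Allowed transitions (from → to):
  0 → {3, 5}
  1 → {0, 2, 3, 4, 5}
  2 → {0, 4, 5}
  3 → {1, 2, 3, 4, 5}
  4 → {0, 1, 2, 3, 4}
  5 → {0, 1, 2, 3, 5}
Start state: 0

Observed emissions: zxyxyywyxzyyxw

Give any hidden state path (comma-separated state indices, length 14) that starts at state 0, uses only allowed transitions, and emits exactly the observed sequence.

0,5,2,5,3,3,4,2,5,0,3,3,1,4

  pos 0: z in {0}, choose 0; start
  pos 1: x in {1,5}, choose 5; 0->5 ok
  pos 2: y in {2,3}, choose 2; 5->2 ok
  pos 3: x in {1,5}, choose 5; 2->5 ok
  pos 4: y in {2,3}, choose 3; 5->3 ok
  pos 5: y in {2,3}, choose 3; 3->3 ok
  pos 6: w in {4}, choose 4; 3->4 ok
  pos 7: y in {2,3}, choose 2; 4->2 ok
  pos 8: x in {1,5}, choose 5; 2->5 ok
  pos 9: z in {0}, choose 0; 5->0 ok
  pos 10: y in {2,3}, choose 3; 0->3 ok
  pos 11: y in {2,3}, choose 3; 3->3 ok
  pos 12: x in {1,5}, choose 1; 3->1 ok
  pos 13: w in {4}, choose 4; 1->4 ok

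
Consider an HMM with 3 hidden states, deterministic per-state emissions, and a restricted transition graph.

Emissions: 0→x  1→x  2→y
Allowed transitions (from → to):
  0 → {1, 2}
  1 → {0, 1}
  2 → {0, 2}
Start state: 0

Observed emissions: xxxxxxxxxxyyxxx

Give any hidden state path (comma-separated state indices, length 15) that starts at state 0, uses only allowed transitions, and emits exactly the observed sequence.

0,1,0,1,0,1,0,1,1,0,2,2,0,1,1

  t0 'x' -> {0,1}, take 0 (start)
  t1 'x' -> {0,1}, take 1 (0->1 ok)
  t2 'x' -> {0,1}, take 0 (1->0 ok)
  t3 'x' -> {0,1}, take 1 (0->1 ok)
  t4 'x' -> {0,1}, take 0 (1->0 ok)
  t5 'x' -> {0,1}, take 1 (0->1 ok)
  t6 'x' -> {0,1}, take 0 (1->0 ok)
  t7 'x' -> {0,1}, take 1 (0->1 ok)
  t8 'x' -> {0,1}, take 1 (1->1 ok)
  t9 'x' -> {0,1}, take 0 (1->0 ok)
  t10 'y' -> {2}, take 2 (0->2 ok)
  t11 'y' -> {2}, take 2 (2->2 ok)
  t12 'x' -> {0,1}, take 0 (2->0 ok)
  t13 'x' -> {0,1}, take 1 (0->1 ok)
  t14 'x' -> {0,1}, take 1 (1->1 ok)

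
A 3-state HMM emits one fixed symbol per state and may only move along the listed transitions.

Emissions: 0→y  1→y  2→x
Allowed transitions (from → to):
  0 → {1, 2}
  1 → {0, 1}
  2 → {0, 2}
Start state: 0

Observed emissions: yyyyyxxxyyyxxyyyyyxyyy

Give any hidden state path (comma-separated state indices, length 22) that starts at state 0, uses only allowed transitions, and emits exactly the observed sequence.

  t0 'y' -> {0,1}, take 0 (start)
  t1 'y' -> {0,1}, take 1 (0->1 ok)
  t2 'y' -> {0,1}, take 1 (1->1 ok)
  t3 'y' -> {0,1}, take 1 (1->1 ok)
  t4 'y' -> {0,1}, take 0 (1->0 ok)
  t5 'x' -> {2}, take 2 (0->2 ok)
  t6 'x' -> {2}, take 2 (2->2 ok)
  t7 'x' -> {2}, take 2 (2->2 ok)
  t8 'y' -> {0,1}, take 0 (2->0 ok)
  t9 'y' -> {0,1}, take 1 (0->1 ok)
  t10 'y' -> {0,1}, take 0 (1->0 ok)
  t11 'x' -> {2}, take 2 (0->2 ok)
  t12 'x' -> {2}, take 2 (2->2 ok)
  t13 'y' -> {0,1}, take 0 (2->0 ok)
  t14 'y' -> {0,1}, take 1 (0->1 ok)
  t15 'y' -> {0,1}, take 1 (1->1 ok)
  t16 'y' -> {0,1}, take 1 (1->1 ok)
  t17 'y' -> {0,1}, take 0 (1->0 ok)
  t18 'x' -> {2}, take 2 (0->2 ok)
  t19 'y' -> {0,1}, take 0 (2->0 ok)
  t20 'y' -> {0,1}, take 1 (0->1 ok)
  t21 'y' -> {0,1}, take 1 (1->1 ok)

0,1,1,1,0,2,2,2,0,1,0,2,2,0,1,1,1,0,2,0,1,1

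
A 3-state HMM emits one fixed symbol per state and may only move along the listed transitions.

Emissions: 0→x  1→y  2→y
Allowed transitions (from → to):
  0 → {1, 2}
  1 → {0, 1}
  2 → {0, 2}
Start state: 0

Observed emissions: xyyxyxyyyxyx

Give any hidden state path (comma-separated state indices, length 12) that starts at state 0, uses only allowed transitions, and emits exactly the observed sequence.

  0: obs=x cand={0} pick 0 [start]
  1: obs=y cand={1,2} pick 1 [0->1 ok]
  2: obs=y cand={1,2} pick 1 [1->1 ok]
  3: obs=x cand={0} pick 0 [1->0 ok]
  4: obs=y cand={1,2} pick 1 [0->1 ok]
  5: obs=x cand={0} pick 0 [1->0 ok]
  6: obs=y cand={1,2} pick 2 [0->2 ok]
  7: obs=y cand={1,2} pick 2 [2->2 ok]
  8: obs=y cand={1,2} pick 2 [2->2 ok]
  9: obs=x cand={0} pick 0 [2->0 ok]
  10: obs=y cand={1,2} pick 2 [0->2 ok]
  11: obs=x cand={0} pick 0 [2->0 ok]

0,1,1,0,1,0,2,2,2,0,2,0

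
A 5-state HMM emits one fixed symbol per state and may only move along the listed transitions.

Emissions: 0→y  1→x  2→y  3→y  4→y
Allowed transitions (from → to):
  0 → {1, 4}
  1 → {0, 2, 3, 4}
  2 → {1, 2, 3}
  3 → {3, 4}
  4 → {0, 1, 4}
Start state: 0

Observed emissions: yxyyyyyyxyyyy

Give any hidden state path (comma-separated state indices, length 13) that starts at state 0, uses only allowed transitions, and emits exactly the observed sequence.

  pos 0: y in {0,2,3,4}, choose 0; start
  pos 1: x in {1}, choose 1; 0->1 ok
  pos 2: y in {0,2,3,4}, choose 2; 1->2 ok
  pos 3: y in {0,2,3,4}, choose 3; 2->3 ok
  pos 4: y in {0,2,3,4}, choose 3; 3->3 ok
  pos 5: y in {0,2,3,4}, choose 3; 3->3 ok
  pos 6: y in {0,2,3,4}, choose 3; 3->3 ok
  pos 7: y in {0,2,3,4}, choose 4; 3->4 ok
  pos 8: x in {1}, choose 1; 4->1 ok
  pos 9: y in {0,2,3,4}, choose 0; 1->0 ok
  pos 10: y in {0,2,3,4}, choose 4; 0->4 ok
  pos 11: y in {0,2,3,4}, choose 4; 4->4 ok
  pos 12: y in {0,2,3,4}, choose 0; 4->0 ok

0,1,2,3,3,3,3,4,1,0,4,4,0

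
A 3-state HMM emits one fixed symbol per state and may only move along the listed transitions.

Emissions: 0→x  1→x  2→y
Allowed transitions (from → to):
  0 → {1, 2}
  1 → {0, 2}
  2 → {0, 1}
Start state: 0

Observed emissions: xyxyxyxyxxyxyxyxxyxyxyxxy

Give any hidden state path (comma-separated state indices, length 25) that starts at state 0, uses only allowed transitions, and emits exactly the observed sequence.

0,2,1,2,1,2,0,2,1,0,2,1,2,1,2,1,0,2,1,2,0,2,0,1,2

  [0] x  {0,1}  => 0  start
  [1] y  {2}  => 2  0->2 ok
  [2] x  {0,1}  => 1  2->1 ok
  [3] y  {2}  => 2  1->2 ok
  [4] x  {0,1}  => 1  2->1 ok
  [5] y  {2}  => 2  1->2 ok
  [6] x  {0,1}  => 0  2->0 ok
  [7] y  {2}  => 2  0->2 ok
  [8] x  {0,1}  => 1  2->1 ok
  [9] x  {0,1}  => 0  1->0 ok
  [10] y  {2}  => 2  0->2 ok
  [11] x  {0,1}  => 1  2->1 ok
  [12] y  {2}  => 2  1->2 ok
  [13] x  {0,1}  => 1  2->1 ok
  [14] y  {2}  => 2  1->2 ok
  [15] x  {0,1}  => 1  2->1 ok
  [16] x  {0,1}  => 0  1->0 ok
  [17] y  {2}  => 2  0->2 ok
  [18] x  {0,1}  => 1  2->1 ok
  [19] y  {2}  => 2  1->2 ok
  [20] x  {0,1}  => 0  2->0 ok
  [21] y  {2}  => 2  0->2 ok
  [22] x  {0,1}  => 0  2->0 ok
  [23] x  {0,1}  => 1  0->1 ok
  [24] y  {2}  => 2  1->2 ok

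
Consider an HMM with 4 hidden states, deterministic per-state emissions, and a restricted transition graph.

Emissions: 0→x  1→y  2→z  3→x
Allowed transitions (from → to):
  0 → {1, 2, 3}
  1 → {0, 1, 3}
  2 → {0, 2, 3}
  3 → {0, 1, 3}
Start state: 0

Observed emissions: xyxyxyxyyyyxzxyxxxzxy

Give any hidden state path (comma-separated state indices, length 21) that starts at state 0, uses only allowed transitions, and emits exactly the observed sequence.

0,1,3,1,0,1,3,1,1,1,1,0,2,0,1,3,3,0,2,0,1

  [0] x  {0,3}  => 0  start
  [1] y  {1}  => 1  0->1 ok
  [2] x  {0,3}  => 3  1->3 ok
  [3] y  {1}  => 1  3->1 ok
  [4] x  {0,3}  => 0  1->0 ok
  [5] y  {1}  => 1  0->1 ok
  [6] x  {0,3}  => 3  1->3 ok
  [7] y  {1}  => 1  3->1 ok
  [8] y  {1}  => 1  1->1 ok
  [9] y  {1}  => 1  1->1 ok
  [10] y  {1}  => 1  1->1 ok
  [11] x  {0,3}  => 0  1->0 ok
  [12] z  {2}  => 2  0->2 ok
  [13] x  {0,3}  => 0  2->0 ok
  [14] y  {1}  => 1  0->1 ok
  [15] x  {0,3}  => 3  1->3 ok
  [16] x  {0,3}  => 3  3->3 ok
  [17] x  {0,3}  => 0  3->0 ok
  [18] z  {2}  => 2  0->2 ok
  [19] x  {0,3}  => 0  2->0 ok
  [20] y  {1}  => 1  0->1 ok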